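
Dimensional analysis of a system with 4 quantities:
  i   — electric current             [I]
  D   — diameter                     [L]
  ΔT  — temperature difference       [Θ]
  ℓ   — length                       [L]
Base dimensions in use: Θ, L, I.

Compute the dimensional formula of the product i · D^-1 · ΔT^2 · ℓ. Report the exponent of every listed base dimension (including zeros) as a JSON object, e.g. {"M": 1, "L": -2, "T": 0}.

{"Θ": 2, "L": 0, "I": 1}

Exponent matrix [Θ,L,I] × [i,D,ΔT,ℓ]:
  Θ: [ 0  0  1  0]
  L: [ 0  1  0  1]
  I: [ 1  0  0  0]
  [Θ]: (1)·0+(-1)·0+(2)·1+(1)·0 = 2
  [L]: (1)·0+(-1)·1+(2)·0+(1)·1 = 0
  [I]: (1)·1+(-1)·0+(2)·0+(1)·0 = 1
⇒ Θ^2 I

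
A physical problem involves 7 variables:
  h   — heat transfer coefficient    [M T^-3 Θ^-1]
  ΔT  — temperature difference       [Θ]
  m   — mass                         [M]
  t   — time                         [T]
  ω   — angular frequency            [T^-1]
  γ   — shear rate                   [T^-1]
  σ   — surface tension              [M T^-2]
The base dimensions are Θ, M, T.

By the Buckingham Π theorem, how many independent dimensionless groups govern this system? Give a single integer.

Write exponents as rows Θ,M,T / cols h,ΔT,m,t,ω,γ,σ:
  Θ: [-1  1  0  0  0  0  0]
  M: [ 1  0  1  0  0  0  1]
  T: [-3  0  0  1 -1 -1 -2]
RREF → pivots at {h,ΔT,m} ⇒ r = 3
7 vars − rank 3 = 4 Π groups

4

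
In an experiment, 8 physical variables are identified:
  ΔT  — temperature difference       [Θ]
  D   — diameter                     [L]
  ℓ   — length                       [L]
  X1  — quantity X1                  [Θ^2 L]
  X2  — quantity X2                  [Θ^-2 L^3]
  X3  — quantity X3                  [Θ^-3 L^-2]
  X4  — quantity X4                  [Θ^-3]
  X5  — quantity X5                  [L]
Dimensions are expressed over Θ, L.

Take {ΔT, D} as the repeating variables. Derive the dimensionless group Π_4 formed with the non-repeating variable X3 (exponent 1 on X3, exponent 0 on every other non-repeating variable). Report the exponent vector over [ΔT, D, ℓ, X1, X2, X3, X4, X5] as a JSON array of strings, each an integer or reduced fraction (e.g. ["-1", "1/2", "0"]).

["3", "2", "0", "0", "0", "1", "0", "0"]

Write exponents as rows Θ,L / cols ΔT,D,ℓ,X1,X2,X3,X4,X5:
  Θ: [ 1  0  0  2 -2 -3 -3  0]
  L: [ 0  1  1  1  3 -2  0  1]
Row reduction gives pivot columns ΔT,D; rank = 2
Repeat: ΔT,D; free: ℓ,X1,X2,X3,X4,X5
RREF:
  r0: [   1    0    0    2   -2   -3   -3    0]
  r1: [   0    1    1    1    3   -2    0    1]
Fix exponent of X3 at 1, ℓ at 0, X1 at 0, X2 at 0, X4 at 0, X5 at 0; solve each RREF row for its pivot's exponent:
  r0: exp(ΔT) + (-3)·1 = 0 ⇒ exp(ΔT) = 3
  r1: exp(D) + (-2)·1 = 0 ⇒ exp(D) = 2
Π_4 = ΔT^3 · D^2 · X3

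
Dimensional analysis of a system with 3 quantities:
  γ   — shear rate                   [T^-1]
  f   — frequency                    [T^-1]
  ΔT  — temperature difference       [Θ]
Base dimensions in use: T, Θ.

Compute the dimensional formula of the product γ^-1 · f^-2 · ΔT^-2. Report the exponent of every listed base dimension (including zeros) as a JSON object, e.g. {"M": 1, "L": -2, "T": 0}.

{"T": 3, "Θ": -2}

Exponent matrix [T,Θ] × [γ,f,ΔT]:
  T: [-1 -1  0]
  Θ: [ 0  0  1]
  [T]: (-1)·-1+(-2)·-1+(-2)·0 = 3
  [Θ]: (-1)·0+(-2)·0+(-2)·1 = -2
⇒ T^3 Θ^-2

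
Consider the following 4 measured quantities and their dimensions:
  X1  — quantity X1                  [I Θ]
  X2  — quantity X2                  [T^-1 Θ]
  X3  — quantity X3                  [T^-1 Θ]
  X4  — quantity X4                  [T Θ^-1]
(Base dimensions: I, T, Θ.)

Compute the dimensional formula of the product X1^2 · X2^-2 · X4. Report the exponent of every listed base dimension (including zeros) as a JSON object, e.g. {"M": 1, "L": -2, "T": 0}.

Dimensional matrix (I×T×Θ by X1×X2×X3×X4):
  I: [ 1  0  0  0]
  T: [ 0 -1 -1  1]
  Θ: [ 1  1  1 -1]
  [I]: (2)·1+(-2)·0+(1)·0 = 2
  [T]: (2)·0+(-2)·-1+(1)·1 = 3
  [Θ]: (2)·1+(-2)·1+(1)·-1 = -1
⇒ I^2 T^3 Θ^-1

{"I": 2, "T": 3, "Θ": -1}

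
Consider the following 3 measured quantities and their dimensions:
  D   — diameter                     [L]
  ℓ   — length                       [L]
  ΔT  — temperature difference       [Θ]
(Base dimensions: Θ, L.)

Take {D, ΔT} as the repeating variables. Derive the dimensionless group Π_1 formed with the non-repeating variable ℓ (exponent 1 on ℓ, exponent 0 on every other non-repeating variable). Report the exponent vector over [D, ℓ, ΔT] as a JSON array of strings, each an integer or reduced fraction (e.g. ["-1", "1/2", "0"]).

Exponent matrix [Θ,L] × [D,ℓ,ΔT]:
  Θ: [ 0  0  1]
  L: [ 1  1  0]
RREF → pivots at {D,ΔT} ⇒ r = 2
Repeat: D,ΔT; free: ℓ
RREF:
  r0: [   1    1    0]
  r1: [   0    0    1]
Fix exponent of ℓ at 1; solve each RREF row for its pivot's exponent:
  r0: exp(D) + (1)·1 = 0 ⇒ exp(D) = -1
  r1: exp(ΔT) + (0)·1 = 0 ⇒ exp(ΔT) = 0
Π_1 = D^-1 · ℓ

["-1", "1", "0"]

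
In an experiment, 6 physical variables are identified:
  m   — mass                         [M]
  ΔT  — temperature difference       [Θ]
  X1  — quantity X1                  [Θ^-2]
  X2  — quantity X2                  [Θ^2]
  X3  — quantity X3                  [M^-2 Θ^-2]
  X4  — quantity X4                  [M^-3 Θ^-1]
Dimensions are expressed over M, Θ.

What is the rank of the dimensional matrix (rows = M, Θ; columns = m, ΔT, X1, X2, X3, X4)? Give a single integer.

Exponent matrix [M,Θ] × [m,ΔT,X1,X2,X3,X4]:
  M: [ 1  0  0  0 -2 -3]
  Θ: [ 0  1 -2  2 -2 -1]
Row reduction gives pivot columns m,ΔT; rank = 2

2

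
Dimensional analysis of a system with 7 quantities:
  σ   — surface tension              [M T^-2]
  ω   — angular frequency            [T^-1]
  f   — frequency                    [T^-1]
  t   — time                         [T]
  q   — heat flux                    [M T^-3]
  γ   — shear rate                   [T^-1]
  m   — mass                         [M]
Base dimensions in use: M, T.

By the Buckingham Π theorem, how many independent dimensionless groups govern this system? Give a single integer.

5

Write exponents as rows M,T / cols σ,ω,f,t,q,γ,m:
  M: [ 1  0  0  0  1  0  1]
  T: [-2 -1 -1  1 -3 -1  0]
Row reduction gives pivot columns σ,ω; rank = 2
Π count = n − r = 7 − 2 = 5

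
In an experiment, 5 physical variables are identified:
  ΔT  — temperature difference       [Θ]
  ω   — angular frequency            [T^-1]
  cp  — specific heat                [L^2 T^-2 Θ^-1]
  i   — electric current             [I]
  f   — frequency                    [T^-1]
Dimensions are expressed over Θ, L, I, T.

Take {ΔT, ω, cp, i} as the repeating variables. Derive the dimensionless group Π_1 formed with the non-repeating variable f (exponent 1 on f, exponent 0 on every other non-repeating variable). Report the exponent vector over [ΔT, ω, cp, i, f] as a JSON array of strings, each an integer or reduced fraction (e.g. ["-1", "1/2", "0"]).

Dimensional matrix (Θ×L×I×T by ΔT×ω×cp×i×f):
  Θ: [ 1  0 -1  0  0]
  L: [ 0  0  2  0  0]
  I: [ 0  0  0  1  0]
  T: [ 0 -1 -2  0 -1]
Echelon form has 4 nonzero rows (pivots: ΔT,ω,cp,i)
Pivot set = {ΔT,ω,cp,i}, free = {f}
RREF:
  r0: [   1    0    0    0    0]
  r1: [   0    1    0    0    1]
  r2: [   0    0    1    0    0]
  r3: [   0    0    0    1    0]
Fix exponent of f at 1; solve each RREF row for its pivot's exponent:
  r0: exp(ΔT) + (0)·1 = 0 ⇒ exp(ΔT) = 0
  r1: exp(ω) + (1)·1 = 0 ⇒ exp(ω) = -1
  r2: exp(cp) + (0)·1 = 0 ⇒ exp(cp) = 0
  r3: exp(i) + (0)·1 = 0 ⇒ exp(i) = 0
Π_1 = ω^-1 · f

["0", "-1", "0", "0", "1"]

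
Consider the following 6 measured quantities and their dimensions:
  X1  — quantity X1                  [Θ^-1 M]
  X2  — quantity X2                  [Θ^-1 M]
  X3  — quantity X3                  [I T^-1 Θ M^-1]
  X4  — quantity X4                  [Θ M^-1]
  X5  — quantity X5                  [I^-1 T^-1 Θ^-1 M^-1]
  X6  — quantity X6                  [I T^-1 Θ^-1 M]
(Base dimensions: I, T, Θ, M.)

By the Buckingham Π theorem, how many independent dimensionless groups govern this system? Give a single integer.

3

Dimensional matrix (I×T×Θ×M by X1×X2×X3×X4×X5×X6):
  I: [ 0  0  1  0 -1  1]
  T: [ 0  0 -1  0 -1 -1]
  Θ: [-1 -1  1  1 -1 -1]
  M: [ 1  1 -1 -1 -1  1]
Row reduction gives pivot columns X1,X3,X5; rank = 3
Π count = n − r = 6 − 3 = 3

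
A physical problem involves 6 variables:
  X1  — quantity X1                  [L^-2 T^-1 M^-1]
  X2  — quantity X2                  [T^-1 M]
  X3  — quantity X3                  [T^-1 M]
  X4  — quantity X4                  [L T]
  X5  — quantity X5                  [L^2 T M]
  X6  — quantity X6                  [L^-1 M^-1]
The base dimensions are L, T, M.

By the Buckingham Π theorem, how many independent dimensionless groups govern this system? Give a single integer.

4

Write exponents as rows L,T,M / cols X1,X2,X3,X4,X5,X6:
  L: [-2  0  0  1  2 -1]
  T: [-1 -1 -1  1  1  0]
  M: [-1  1  1  0  1 -1]
Echelon form has 2 nonzero rows (pivots: X1,X2)
n=6, r=2 ⇒ 4 dimensionless groups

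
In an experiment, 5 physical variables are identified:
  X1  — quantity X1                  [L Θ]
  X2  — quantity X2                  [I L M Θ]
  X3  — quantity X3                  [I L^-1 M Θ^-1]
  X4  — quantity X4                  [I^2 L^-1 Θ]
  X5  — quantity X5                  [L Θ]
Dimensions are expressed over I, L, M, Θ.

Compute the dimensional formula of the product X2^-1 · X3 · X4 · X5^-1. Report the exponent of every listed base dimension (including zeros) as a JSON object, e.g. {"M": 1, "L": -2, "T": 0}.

{"I": 2, "L": -4, "M": 0, "Θ": -2}

Write exponents as rows I,L,M,Θ / cols X1,X2,X3,X4,X5:
  I: [ 0  1  1  2  0]
  L: [ 1  1 -1 -1  1]
  M: [ 0  1  1  0  0]
  Θ: [ 1  1 -1  1  1]
  [I]: (-1)·1+(1)·1+(1)·2+(-1)·0 = 2
  [L]: (-1)·1+(1)·-1+(1)·-1+(-1)·1 = -4
  [M]: (-1)·1+(1)·1+(1)·0+(-1)·0 = 0
  [Θ]: (-1)·1+(1)·-1+(1)·1+(-1)·1 = -2
⇒ I^2 L^-4 Θ^-2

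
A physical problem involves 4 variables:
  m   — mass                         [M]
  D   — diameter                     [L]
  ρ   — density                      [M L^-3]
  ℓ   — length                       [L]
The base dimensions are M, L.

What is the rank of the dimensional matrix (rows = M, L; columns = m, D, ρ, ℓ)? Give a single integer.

Dimensional matrix (M×L by m×D×ρ×ℓ):
  M: [ 1  0  1  0]
  L: [ 0  1 -3  1]
Row reduction gives pivot columns m,D; rank = 2

2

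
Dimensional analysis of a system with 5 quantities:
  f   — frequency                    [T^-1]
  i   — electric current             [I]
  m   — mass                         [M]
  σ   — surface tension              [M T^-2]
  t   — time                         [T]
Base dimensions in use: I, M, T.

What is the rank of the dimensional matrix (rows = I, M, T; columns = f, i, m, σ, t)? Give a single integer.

Exponent matrix [I,M,T] × [f,i,m,σ,t]:
  I: [ 0  1  0  0  0]
  M: [ 0  0  1  1  0]
  T: [-1  0  0 -2  1]
Row reduction gives pivot columns f,i,m; rank = 3

3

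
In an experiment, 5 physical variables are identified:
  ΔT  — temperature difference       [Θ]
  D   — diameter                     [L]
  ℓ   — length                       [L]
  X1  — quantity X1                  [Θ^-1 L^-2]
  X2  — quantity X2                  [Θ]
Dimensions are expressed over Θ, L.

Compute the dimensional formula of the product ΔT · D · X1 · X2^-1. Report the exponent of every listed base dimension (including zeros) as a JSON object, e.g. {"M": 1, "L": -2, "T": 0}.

Write exponents as rows Θ,L / cols ΔT,D,ℓ,X1,X2:
  Θ: [ 1  0  0 -1  1]
  L: [ 0  1  1 -2  0]
  [Θ]: (1)·1+(1)·0+(1)·-1+(-1)·1 = -1
  [L]: (1)·0+(1)·1+(1)·-2+(-1)·0 = -1
⇒ Θ^-1 L^-1

{"Θ": -1, "L": -1}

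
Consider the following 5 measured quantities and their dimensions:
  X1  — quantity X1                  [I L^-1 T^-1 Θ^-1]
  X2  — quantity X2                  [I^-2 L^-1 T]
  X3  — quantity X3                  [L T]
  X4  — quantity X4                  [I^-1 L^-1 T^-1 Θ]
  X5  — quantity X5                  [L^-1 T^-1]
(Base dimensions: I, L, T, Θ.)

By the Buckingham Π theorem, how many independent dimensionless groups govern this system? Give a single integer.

Dimensional matrix (I×L×T×Θ by X1×X2×X3×X4×X5):
  I: [ 1 -2  0 -1  0]
  L: [-1 -1  1 -1 -1]
  T: [-1  1  1 -1 -1]
  Θ: [-1  0  0  1  0]
Row reduction gives pivot columns X1,X2,X3; rank = 3
n=5, r=3 ⇒ 2 dimensionless groups

2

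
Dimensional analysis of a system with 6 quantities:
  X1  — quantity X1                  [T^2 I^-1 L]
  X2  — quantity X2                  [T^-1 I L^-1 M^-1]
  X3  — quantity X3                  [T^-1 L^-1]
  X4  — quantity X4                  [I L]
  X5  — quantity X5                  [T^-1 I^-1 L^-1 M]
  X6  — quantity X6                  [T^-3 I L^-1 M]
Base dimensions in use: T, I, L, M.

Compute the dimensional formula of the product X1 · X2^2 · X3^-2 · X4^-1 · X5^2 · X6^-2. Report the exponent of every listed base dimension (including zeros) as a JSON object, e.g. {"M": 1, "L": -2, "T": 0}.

{"T": 6, "I": -4, "L": 0, "M": -2}

Exponent matrix [T,I,L,M] × [X1,X2,X3,X4,X5,X6]:
  T: [ 2 -1 -1  0 -1 -3]
  I: [-1  1  0  1 -1  1]
  L: [ 1 -1 -1  1 -1 -1]
  M: [ 0 -1  0  0  1  1]
  [T]: (1)·2+(2)·-1+(-2)·-1+(-1)·0+(2)·-1+(-2)·-3 = 6
  [I]: (1)·-1+(2)·1+(-2)·0+(-1)·1+(2)·-1+(-2)·1 = -4
  [L]: (1)·1+(2)·-1+(-2)·-1+(-1)·1+(2)·-1+(-2)·-1 = 0
  [M]: (1)·0+(2)·-1+(-2)·0+(-1)·0+(2)·1+(-2)·1 = -2
⇒ T^6 I^-4 M^-2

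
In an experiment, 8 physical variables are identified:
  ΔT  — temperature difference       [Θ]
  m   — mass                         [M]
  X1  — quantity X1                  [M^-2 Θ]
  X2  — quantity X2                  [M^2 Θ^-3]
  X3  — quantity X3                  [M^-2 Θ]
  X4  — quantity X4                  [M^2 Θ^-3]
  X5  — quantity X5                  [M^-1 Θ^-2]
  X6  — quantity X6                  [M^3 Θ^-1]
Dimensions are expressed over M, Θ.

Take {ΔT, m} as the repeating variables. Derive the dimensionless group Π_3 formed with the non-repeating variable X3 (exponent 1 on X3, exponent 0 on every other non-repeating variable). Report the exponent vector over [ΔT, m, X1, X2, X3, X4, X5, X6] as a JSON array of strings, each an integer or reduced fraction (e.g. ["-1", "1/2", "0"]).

["-1", "2", "0", "0", "1", "0", "0", "0"]

Exponent matrix [M,Θ] × [ΔT,m,X1,X2,X3,X4,X5,X6]:
  M: [ 0  1 -2  2 -2  2 -1  3]
  Θ: [ 1  0  1 -3  1 -3 -2 -1]
RREF → pivots at {ΔT,m} ⇒ r = 2
Pivot set = {ΔT,m}, free = {X1,X2,X3,X4,X5,X6}
RREF:
  r0: [   1    0    1   -3    1   -3   -2   -1]
  r1: [   0    1   -2    2   -2    2   -1    3]
Fix exponent of X3 at 1, X1 at 0, X2 at 0, X4 at 0, X5 at 0, X6 at 0; solve each RREF row for its pivot's exponent:
  r0: exp(ΔT) + (1)·1 = 0 ⇒ exp(ΔT) = -1
  r1: exp(m) + (-2)·1 = 0 ⇒ exp(m) = 2
Π_3 = ΔT^-1 · m^2 · X3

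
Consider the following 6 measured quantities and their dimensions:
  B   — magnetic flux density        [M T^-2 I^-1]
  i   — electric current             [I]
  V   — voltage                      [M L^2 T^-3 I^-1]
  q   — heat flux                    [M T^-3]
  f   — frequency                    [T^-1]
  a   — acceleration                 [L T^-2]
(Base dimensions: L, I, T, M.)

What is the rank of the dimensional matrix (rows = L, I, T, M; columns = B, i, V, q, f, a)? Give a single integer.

Dimensional matrix (L×I×T×M by B×i×V×q×f×a):
  L: [ 0  0  2  0  0  1]
  I: [-1  1 -1  0  0  0]
  T: [-2  0 -3 -3 -1 -2]
  M: [ 1  0  1  1  0  0]
RREF → pivots at {B,i,V,q} ⇒ r = 4

4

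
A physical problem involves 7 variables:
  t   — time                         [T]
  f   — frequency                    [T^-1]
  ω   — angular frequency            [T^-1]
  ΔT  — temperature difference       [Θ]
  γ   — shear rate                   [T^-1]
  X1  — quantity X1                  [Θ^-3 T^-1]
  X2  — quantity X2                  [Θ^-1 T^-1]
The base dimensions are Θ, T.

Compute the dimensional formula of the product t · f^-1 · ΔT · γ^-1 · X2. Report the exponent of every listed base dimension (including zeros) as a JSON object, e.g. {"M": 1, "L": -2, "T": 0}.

Exponent matrix [Θ,T] × [t,f,ω,ΔT,γ,X1,X2]:
  Θ: [ 0  0  0  1  0 -3 -1]
  T: [ 1 -1 -1  0 -1 -1 -1]
  [Θ]: (1)·0+(-1)·0+(1)·1+(-1)·0+(1)·-1 = 0
  [T]: (1)·1+(-1)·-1+(1)·0+(-1)·-1+(1)·-1 = 2
⇒ T^2

{"Θ": 0, "T": 2}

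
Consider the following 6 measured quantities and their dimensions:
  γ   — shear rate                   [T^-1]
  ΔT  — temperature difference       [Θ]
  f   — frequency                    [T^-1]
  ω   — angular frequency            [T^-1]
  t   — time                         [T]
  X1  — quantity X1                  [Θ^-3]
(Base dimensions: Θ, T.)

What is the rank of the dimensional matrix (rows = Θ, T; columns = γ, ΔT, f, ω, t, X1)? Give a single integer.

Exponent matrix [Θ,T] × [γ,ΔT,f,ω,t,X1]:
  Θ: [ 0  1  0  0  0 -3]
  T: [-1  0 -1 -1  1  0]
Echelon form has 2 nonzero rows (pivots: γ,ΔT)

2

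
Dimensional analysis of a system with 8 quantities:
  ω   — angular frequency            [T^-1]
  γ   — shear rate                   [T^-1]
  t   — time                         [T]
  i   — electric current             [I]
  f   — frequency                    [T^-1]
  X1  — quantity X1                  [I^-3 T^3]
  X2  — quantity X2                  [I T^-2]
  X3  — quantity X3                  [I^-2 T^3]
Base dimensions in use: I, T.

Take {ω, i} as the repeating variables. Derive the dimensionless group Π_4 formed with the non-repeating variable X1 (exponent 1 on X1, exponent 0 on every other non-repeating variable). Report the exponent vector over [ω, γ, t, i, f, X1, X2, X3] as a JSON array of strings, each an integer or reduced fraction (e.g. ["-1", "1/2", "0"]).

Write exponents as rows I,T / cols ω,γ,t,i,f,X1,X2,X3:
  I: [ 0  0  0  1  0 -3  1 -2]
  T: [-1 -1  1  0 -1  3 -2  3]
RREF → pivots at {ω,i} ⇒ r = 2
Pivot set = {ω,i}, free = {γ,t,f,X1,X2,X3}
RREF:
  r0: [   1    1   -1    0    1   -3    2   -3]
  r1: [   0    0    0    1    0   -3    1   -2]
Fix exponent of X1 at 1, γ at 0, t at 0, f at 0, X2 at 0, X3 at 0; solve each RREF row for its pivot's exponent:
  r0: exp(ω) + (-3)·1 = 0 ⇒ exp(ω) = 3
  r1: exp(i) + (-3)·1 = 0 ⇒ exp(i) = 3
Π_4 = ω^3 · i^3 · X1

["3", "0", "0", "3", "0", "1", "0", "0"]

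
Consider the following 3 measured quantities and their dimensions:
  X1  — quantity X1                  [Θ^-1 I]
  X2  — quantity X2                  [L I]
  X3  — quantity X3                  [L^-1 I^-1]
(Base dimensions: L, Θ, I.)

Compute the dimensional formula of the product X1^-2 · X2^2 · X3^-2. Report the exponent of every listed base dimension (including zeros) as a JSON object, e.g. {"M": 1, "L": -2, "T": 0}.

Write exponents as rows L,Θ,I / cols X1,X2,X3:
  L: [ 0  1 -1]
  Θ: [-1  0  0]
  I: [ 1  1 -1]
  [L]: (-2)·0+(2)·1+(-2)·-1 = 4
  [Θ]: (-2)·-1+(2)·0+(-2)·0 = 2
  [I]: (-2)·1+(2)·1+(-2)·-1 = 2
⇒ L^4 Θ^2 I^2

{"L": 4, "Θ": 2, "I": 2}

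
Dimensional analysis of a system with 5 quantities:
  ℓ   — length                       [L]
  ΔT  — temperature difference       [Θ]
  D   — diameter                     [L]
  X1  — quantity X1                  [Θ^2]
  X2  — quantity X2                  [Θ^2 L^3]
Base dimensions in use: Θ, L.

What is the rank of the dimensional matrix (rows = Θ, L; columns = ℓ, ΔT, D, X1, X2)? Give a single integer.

Dimensional matrix (Θ×L by ℓ×ΔT×D×X1×X2):
  Θ: [ 0  1  0  2  2]
  L: [ 1  0  1  0  3]
Echelon form has 2 nonzero rows (pivots: ℓ,ΔT)

2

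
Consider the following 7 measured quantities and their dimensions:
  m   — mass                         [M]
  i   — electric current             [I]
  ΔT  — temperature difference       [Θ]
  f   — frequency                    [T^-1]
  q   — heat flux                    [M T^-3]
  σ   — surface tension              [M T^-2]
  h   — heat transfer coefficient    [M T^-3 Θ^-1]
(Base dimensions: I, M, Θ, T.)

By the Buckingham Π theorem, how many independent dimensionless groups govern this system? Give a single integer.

Dimensional matrix (I×M×Θ×T by m×i×ΔT×f×q×σ×h):
  I: [ 0  1  0  0  0  0  0]
  M: [ 1  0  0  0  1  1  1]
  Θ: [ 0  0  1  0  0  0 -1]
  T: [ 0  0  0 -1 -3 -2 -3]
Row reduction gives pivot columns m,i,ΔT,f; rank = 4
7 vars − rank 4 = 3 Π groups

3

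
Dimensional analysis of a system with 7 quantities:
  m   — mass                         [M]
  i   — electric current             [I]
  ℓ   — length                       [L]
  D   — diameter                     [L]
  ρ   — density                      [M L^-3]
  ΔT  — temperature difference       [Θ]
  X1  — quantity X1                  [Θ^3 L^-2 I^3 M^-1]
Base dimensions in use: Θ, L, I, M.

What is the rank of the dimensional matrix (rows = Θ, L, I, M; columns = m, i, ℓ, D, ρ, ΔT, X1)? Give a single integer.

4

Dimensional matrix (Θ×L×I×M by m×i×ℓ×D×ρ×ΔT×X1):
  Θ: [ 0  0  0  0  0  1  3]
  L: [ 0  0  1  1 -3  0 -2]
  I: [ 0  1  0  0  0  0  3]
  M: [ 1  0  0  0  1  0 -1]
Echelon form has 4 nonzero rows (pivots: m,i,ℓ,ΔT)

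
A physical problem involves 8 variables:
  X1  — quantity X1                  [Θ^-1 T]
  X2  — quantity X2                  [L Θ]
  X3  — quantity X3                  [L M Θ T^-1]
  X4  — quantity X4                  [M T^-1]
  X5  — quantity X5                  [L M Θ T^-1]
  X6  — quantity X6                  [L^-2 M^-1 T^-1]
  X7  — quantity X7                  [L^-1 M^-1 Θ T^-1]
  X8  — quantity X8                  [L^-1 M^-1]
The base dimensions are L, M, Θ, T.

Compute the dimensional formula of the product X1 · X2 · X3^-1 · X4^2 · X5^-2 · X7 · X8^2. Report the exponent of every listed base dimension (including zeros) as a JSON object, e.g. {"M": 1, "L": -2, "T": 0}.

Write exponents as rows L,M,Θ,T / cols X1,X2,X3,X4,X5,X6,X7,X8:
  L: [ 0  1  1  0  1 -2 -1 -1]
  M: [ 0  0  1  1  1 -1 -1 -1]
  Θ: [-1  1  1  0  1  0  1  0]
  T: [ 1  0 -1 -1 -1 -1 -1  0]
  [L]: (1)·0+(1)·1+(-1)·1+(2)·0+(-2)·1+(1)·-1+(2)·-1 = -5
  [M]: (1)·0+(1)·0+(-1)·1+(2)·1+(-2)·1+(1)·-1+(2)·-1 = -4
  [Θ]: (1)·-1+(1)·1+(-1)·1+(2)·0+(-2)·1+(1)·1+(2)·0 = -2
  [T]: (1)·1+(1)·0+(-1)·-1+(2)·-1+(-2)·-1+(1)·-1+(2)·0 = 1
⇒ L^-5 M^-4 Θ^-2 T

{"L": -5, "M": -4, "Θ": -2, "T": 1}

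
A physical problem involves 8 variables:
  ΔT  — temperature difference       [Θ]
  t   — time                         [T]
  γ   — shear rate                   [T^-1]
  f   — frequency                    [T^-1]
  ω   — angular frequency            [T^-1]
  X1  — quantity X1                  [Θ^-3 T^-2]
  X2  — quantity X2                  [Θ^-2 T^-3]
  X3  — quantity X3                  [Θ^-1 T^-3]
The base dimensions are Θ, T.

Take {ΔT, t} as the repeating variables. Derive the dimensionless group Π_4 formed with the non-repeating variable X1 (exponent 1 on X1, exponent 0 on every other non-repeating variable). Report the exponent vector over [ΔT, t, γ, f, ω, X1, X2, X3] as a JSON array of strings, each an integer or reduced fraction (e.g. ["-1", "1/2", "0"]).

Exponent matrix [Θ,T] × [ΔT,t,γ,f,ω,X1,X2,X3]:
  Θ: [ 1  0  0  0  0 -3 -2 -1]
  T: [ 0  1 -1 -1 -1 -2 -3 -3]
Row reduction gives pivot columns ΔT,t; rank = 2
Repeat: ΔT,t; free: γ,f,ω,X1,X2,X3
RREF:
  r0: [   1    0    0    0    0   -3   -2   -1]
  r1: [   0    1   -1   -1   -1   -2   -3   -3]
Fix exponent of X1 at 1, γ at 0, f at 0, ω at 0, X2 at 0, X3 at 0; solve each RREF row for its pivot's exponent:
  r0: exp(ΔT) + (-3)·1 = 0 ⇒ exp(ΔT) = 3
  r1: exp(t) + (-2)·1 = 0 ⇒ exp(t) = 2
Π_4 = ΔT^3 · t^2 · X1

["3", "2", "0", "0", "0", "1", "0", "0"]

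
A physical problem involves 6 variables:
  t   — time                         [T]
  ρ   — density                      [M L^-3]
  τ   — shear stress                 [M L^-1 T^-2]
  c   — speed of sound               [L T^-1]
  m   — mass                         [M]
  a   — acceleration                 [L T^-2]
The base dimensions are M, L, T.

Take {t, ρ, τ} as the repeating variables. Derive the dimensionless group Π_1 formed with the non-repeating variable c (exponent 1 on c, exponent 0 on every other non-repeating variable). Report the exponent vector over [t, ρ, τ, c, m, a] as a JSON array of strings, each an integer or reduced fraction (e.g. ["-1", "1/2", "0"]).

["0", "1/2", "-1/2", "1", "0", "0"]

Write exponents as rows M,L,T / cols t,ρ,τ,c,m,a:
  M: [ 0  1  1  0  1  0]
  L: [ 0 -3 -1  1  0  1]
  T: [ 1  0 -2 -1  0 -2]
Echelon form has 3 nonzero rows (pivots: t,ρ,τ)
Repeat: t,ρ,τ; free: c,m,a
RREF:
  r0: [   1    0    0    0    3   -1]
  r1: [   0    1    0 -1/2 -1/2 -1/2]
  r2: [   0    0    1  1/2  3/2  1/2]
Fix exponent of c at 1, m at 0, a at 0; solve each RREF row for its pivot's exponent:
  r0: exp(t) + (0)·1 = 0 ⇒ exp(t) = 0
  r1: exp(ρ) + (-1/2)·1 = 0 ⇒ exp(ρ) = 1/2
  r2: exp(τ) + (1/2)·1 = 0 ⇒ exp(τ) = -1/2
Π_1 = ρ^(1/2) · τ^(-1/2) · c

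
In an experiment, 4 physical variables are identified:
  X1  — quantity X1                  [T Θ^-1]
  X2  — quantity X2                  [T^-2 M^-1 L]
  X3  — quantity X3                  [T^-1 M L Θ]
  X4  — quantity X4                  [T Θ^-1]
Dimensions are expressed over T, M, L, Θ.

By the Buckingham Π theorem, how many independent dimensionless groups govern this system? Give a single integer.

Exponent matrix [T,M,L,Θ] × [X1,X2,X3,X4]:
  T: [ 1 -2 -1  1]
  M: [ 0 -1  1  0]
  L: [ 0  1  1  0]
  Θ: [-1  0  1 -1]
Row reduction gives pivot columns X1,X2,X3; rank = 3
4 vars − rank 3 = 1 Π group

1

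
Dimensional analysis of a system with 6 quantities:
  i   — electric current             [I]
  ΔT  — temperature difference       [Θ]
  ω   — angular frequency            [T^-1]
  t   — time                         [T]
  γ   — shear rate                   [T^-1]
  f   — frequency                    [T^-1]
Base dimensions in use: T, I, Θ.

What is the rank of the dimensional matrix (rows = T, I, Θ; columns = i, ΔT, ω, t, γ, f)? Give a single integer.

Dimensional matrix (T×I×Θ by i×ΔT×ω×t×γ×f):
  T: [ 0  0 -1  1 -1 -1]
  I: [ 1  0  0  0  0  0]
  Θ: [ 0  1  0  0  0  0]
Echelon form has 3 nonzero rows (pivots: i,ΔT,ω)

3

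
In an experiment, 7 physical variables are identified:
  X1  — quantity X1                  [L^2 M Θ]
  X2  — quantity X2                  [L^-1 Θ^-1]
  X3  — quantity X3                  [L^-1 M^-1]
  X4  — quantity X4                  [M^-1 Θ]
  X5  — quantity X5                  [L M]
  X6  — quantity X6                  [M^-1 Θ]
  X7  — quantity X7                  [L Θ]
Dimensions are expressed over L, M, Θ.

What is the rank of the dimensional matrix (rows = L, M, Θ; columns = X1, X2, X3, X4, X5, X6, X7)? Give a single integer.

Dimensional matrix (L×M×Θ by X1×X2×X3×X4×X5×X6×X7):
  L: [ 2 -1 -1  0  1  0  1]
  M: [ 1  0 -1 -1  1 -1  0]
  Θ: [ 1 -1  0  1  0  1  1]
RREF → pivots at {X1,X2} ⇒ r = 2

2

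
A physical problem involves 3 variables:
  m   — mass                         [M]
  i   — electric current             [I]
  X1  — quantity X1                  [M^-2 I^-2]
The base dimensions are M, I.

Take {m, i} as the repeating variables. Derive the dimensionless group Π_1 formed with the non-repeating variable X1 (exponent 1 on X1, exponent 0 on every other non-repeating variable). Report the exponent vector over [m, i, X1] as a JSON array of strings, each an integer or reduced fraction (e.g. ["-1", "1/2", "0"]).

["2", "2", "1"]

Write exponents as rows M,I / cols m,i,X1:
  M: [ 1  0 -2]
  I: [ 0  1 -2]
Row reduction gives pivot columns m,i; rank = 2
Repeat: m,i; free: X1
RREF:
  r0: [   1    0   -2]
  r1: [   0    1   -2]
Fix exponent of X1 at 1; solve each RREF row for its pivot's exponent:
  r0: exp(m) + (-2)·1 = 0 ⇒ exp(m) = 2
  r1: exp(i) + (-2)·1 = 0 ⇒ exp(i) = 2
Π_1 = m^2 · i^2 · X1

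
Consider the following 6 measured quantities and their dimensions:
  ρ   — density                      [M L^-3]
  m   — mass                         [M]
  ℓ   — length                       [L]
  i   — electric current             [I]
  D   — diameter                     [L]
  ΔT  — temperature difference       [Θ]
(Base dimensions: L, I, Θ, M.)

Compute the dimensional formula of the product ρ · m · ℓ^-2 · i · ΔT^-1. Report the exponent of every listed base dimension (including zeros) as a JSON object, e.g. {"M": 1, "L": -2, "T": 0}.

Write exponents as rows L,I,Θ,M / cols ρ,m,ℓ,i,D,ΔT:
  L: [-3  0  1  0  1  0]
  I: [ 0  0  0  1  0  0]
  Θ: [ 0  0  0  0  0  1]
  M: [ 1  1  0  0  0  0]
  [L]: (1)·-3+(1)·0+(-2)·1+(1)·0+(-1)·0 = -5
  [I]: (1)·0+(1)·0+(-2)·0+(1)·1+(-1)·0 = 1
  [Θ]: (1)·0+(1)·0+(-2)·0+(1)·0+(-1)·1 = -1
  [M]: (1)·1+(1)·1+(-2)·0+(1)·0+(-1)·0 = 2
⇒ L^-5 I Θ^-1 M^2

{"L": -5, "I": 1, "Θ": -1, "M": 2}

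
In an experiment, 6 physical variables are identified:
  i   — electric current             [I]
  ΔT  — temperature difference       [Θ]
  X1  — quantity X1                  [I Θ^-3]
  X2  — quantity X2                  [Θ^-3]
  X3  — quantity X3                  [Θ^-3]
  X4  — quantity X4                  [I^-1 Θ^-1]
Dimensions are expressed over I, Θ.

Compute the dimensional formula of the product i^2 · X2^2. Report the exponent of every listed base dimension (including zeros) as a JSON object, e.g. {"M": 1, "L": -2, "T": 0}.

Exponent matrix [I,Θ] × [i,ΔT,X1,X2,X3,X4]:
  I: [ 1  0  1  0  0 -1]
  Θ: [ 0  1 -3 -3 -3 -1]
  [I]: (2)·1+(2)·0 = 2
  [Θ]: (2)·0+(2)·-3 = -6
⇒ I^2 Θ^-6

{"I": 2, "Θ": -6}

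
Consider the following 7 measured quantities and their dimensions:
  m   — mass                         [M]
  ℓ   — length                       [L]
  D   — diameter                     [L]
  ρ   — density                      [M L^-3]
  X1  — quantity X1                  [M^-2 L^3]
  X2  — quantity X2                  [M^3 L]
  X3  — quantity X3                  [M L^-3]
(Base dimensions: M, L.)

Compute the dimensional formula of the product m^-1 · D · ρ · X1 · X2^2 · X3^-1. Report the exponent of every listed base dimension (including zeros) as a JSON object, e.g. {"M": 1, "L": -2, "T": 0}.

Exponent matrix [M,L] × [m,ℓ,D,ρ,X1,X2,X3]:
  M: [ 1  0  0  1 -2  3  1]
  L: [ 0  1  1 -3  3  1 -3]
  [M]: (-1)·1+(1)·0+(1)·1+(1)·-2+(2)·3+(-1)·1 = 3
  [L]: (-1)·0+(1)·1+(1)·-3+(1)·3+(2)·1+(-1)·-3 = 6
⇒ M^3 L^6

{"M": 3, "L": 6}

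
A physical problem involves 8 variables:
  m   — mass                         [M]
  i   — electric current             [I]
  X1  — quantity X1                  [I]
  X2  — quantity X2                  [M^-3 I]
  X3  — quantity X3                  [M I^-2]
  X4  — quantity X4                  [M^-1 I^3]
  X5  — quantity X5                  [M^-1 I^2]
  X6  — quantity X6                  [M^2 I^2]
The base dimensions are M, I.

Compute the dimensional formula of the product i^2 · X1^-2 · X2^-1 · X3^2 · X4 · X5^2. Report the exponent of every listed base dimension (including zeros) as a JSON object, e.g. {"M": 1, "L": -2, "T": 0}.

Exponent matrix [M,I] × [m,i,X1,X2,X3,X4,X5,X6]:
  M: [ 1  0  0 -3  1 -1 -1  2]
  I: [ 0  1  1  1 -2  3  2  2]
  [M]: (2)·0+(-2)·0+(-1)·-3+(2)·1+(1)·-1+(2)·-1 = 2
  [I]: (2)·1+(-2)·1+(-1)·1+(2)·-2+(1)·3+(2)·2 = 2
⇒ M^2 I^2

{"M": 2, "I": 2}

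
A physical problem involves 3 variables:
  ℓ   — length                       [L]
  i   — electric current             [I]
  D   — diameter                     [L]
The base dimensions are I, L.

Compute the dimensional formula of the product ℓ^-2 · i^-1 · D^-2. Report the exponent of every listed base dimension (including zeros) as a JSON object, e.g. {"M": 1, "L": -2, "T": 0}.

Exponent matrix [I,L] × [ℓ,i,D]:
  I: [ 0  1  0]
  L: [ 1  0  1]
  [I]: (-2)·0+(-1)·1+(-2)·0 = -1
  [L]: (-2)·1+(-1)·0+(-2)·1 = -4
⇒ I^-1 L^-4

{"I": -1, "L": -4}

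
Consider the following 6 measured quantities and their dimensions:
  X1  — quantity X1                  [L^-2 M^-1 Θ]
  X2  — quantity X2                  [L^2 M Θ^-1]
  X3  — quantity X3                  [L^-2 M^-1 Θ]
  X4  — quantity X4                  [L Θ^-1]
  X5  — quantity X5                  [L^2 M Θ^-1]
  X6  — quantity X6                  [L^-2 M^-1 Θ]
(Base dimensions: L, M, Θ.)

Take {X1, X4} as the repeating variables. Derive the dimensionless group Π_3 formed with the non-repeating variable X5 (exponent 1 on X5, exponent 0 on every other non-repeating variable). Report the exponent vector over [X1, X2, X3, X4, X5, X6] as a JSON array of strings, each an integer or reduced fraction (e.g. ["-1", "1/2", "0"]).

["1", "0", "0", "0", "1", "0"]

Exponent matrix [L,M,Θ] × [X1,X2,X3,X4,X5,X6]:
  L: [-2  2 -2  1  2 -2]
  M: [-1  1 -1  0  1 -1]
  Θ: [ 1 -1  1 -1 -1  1]
RREF → pivots at {X1,X4} ⇒ r = 2
Pivot set = {X1,X4}, free = {X2,X3,X5,X6}
RREF:
  r0: [   1   -1    1    0   -1    1]
  r1: [   0    0    0    1    0    0]
  r2: [   0    0    0    0    0    0]
Fix exponent of X5 at 1, X2 at 0, X3 at 0, X6 at 0; solve each RREF row for its pivot's exponent:
  r0: exp(X1) + (-1)·1 = 0 ⇒ exp(X1) = 1
  r1: exp(X4) + (0)·1 = 0 ⇒ exp(X4) = 0
Π_3 = X1 · X5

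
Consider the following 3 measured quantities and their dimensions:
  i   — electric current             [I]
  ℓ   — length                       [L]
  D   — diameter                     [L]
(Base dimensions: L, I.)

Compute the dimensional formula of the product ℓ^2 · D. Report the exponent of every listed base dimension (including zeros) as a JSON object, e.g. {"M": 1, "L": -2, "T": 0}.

Write exponents as rows L,I / cols i,ℓ,D:
  L: [ 0  1  1]
  I: [ 1  0  0]
  [L]: (2)·1+(1)·1 = 3
  [I]: (2)·0+(1)·0 = 0
⇒ L^3

{"L": 3, "I": 0}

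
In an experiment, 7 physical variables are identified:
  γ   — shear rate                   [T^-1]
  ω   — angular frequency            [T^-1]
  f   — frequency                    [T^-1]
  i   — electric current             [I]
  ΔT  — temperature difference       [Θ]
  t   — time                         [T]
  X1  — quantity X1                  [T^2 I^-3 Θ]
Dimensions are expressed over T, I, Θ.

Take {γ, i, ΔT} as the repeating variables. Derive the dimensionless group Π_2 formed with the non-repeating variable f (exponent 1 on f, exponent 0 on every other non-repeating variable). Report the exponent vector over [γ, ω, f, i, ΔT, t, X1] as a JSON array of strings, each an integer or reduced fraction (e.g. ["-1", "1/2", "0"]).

Write exponents as rows T,I,Θ / cols γ,ω,f,i,ΔT,t,X1:
  T: [-1 -1 -1  0  0  1  2]
  I: [ 0  0  0  1  0  0 -3]
  Θ: [ 0  0  0  0  1  0  1]
RREF → pivots at {γ,i,ΔT} ⇒ r = 3
Pivot set = {γ,i,ΔT}, free = {ω,f,t,X1}
RREF:
  r0: [   1    1    1    0    0   -1   -2]
  r1: [   0    0    0    1    0    0   -3]
  r2: [   0    0    0    0    1    0    1]
Fix exponent of f at 1, ω at 0, t at 0, X1 at 0; solve each RREF row for its pivot's exponent:
  r0: exp(γ) + (1)·1 = 0 ⇒ exp(γ) = -1
  r1: exp(i) + (0)·1 = 0 ⇒ exp(i) = 0
  r2: exp(ΔT) + (0)·1 = 0 ⇒ exp(ΔT) = 0
Π_2 = γ^-1 · f

["-1", "0", "1", "0", "0", "0", "0"]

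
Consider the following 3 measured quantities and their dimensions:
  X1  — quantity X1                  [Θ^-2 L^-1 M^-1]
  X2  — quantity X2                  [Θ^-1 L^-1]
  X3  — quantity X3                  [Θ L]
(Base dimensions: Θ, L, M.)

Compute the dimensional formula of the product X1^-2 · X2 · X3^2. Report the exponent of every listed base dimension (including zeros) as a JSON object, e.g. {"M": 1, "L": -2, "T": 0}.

{"Θ": 5, "L": 3, "M": 2}

Exponent matrix [Θ,L,M] × [X1,X2,X3]:
  Θ: [-2 -1  1]
  L: [-1 -1  1]
  M: [-1  0  0]
  [Θ]: (-2)·-2+(1)·-1+(2)·1 = 5
  [L]: (-2)·-1+(1)·-1+(2)·1 = 3
  [M]: (-2)·-1+(1)·0+(2)·0 = 2
⇒ Θ^5 L^3 M^2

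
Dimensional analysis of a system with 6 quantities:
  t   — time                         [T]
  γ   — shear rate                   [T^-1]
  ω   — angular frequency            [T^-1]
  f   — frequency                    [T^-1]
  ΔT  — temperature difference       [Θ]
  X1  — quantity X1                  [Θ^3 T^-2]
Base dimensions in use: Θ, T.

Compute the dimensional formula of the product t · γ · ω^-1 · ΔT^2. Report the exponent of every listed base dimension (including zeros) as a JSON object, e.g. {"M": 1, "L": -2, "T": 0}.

Dimensional matrix (Θ×T by t×γ×ω×f×ΔT×X1):
  Θ: [ 0  0  0  0  1  3]
  T: [ 1 -1 -1 -1  0 -2]
  [Θ]: (1)·0+(1)·0+(-1)·0+(2)·1 = 2
  [T]: (1)·1+(1)·-1+(-1)·-1+(2)·0 = 1
⇒ Θ^2 T

{"Θ": 2, "T": 1}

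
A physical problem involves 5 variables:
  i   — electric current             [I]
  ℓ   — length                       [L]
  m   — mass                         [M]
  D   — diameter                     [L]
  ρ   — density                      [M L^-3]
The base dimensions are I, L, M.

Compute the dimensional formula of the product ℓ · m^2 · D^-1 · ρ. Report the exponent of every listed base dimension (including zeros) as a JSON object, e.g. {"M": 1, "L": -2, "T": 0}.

Dimensional matrix (I×L×M by i×ℓ×m×D×ρ):
  I: [ 1  0  0  0  0]
  L: [ 0  1  0  1 -3]
  M: [ 0  0  1  0  1]
  [I]: (1)·0+(2)·0+(-1)·0+(1)·0 = 0
  [L]: (1)·1+(2)·0+(-1)·1+(1)·-3 = -3
  [M]: (1)·0+(2)·1+(-1)·0+(1)·1 = 3
⇒ L^-3 M^3

{"I": 0, "L": -3, "M": 3}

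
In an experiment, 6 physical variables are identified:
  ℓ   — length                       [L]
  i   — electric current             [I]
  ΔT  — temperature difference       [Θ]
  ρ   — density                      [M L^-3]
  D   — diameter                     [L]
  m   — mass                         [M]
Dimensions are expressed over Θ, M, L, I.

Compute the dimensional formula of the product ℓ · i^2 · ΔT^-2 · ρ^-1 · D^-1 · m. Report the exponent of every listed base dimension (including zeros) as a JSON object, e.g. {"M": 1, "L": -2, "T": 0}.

{"Θ": -2, "M": 0, "L": 3, "I": 2}

Write exponents as rows Θ,M,L,I / cols ℓ,i,ΔT,ρ,D,m:
  Θ: [ 0  0  1  0  0  0]
  M: [ 0  0  0  1  0  1]
  L: [ 1  0  0 -3  1  0]
  I: [ 0  1  0  0  0  0]
  [Θ]: (1)·0+(2)·0+(-2)·1+(-1)·0+(-1)·0+(1)·0 = -2
  [M]: (1)·0+(2)·0+(-2)·0+(-1)·1+(-1)·0+(1)·1 = 0
  [L]: (1)·1+(2)·0+(-2)·0+(-1)·-3+(-1)·1+(1)·0 = 3
  [I]: (1)·0+(2)·1+(-2)·0+(-1)·0+(-1)·0+(1)·0 = 2
⇒ Θ^-2 L^3 I^2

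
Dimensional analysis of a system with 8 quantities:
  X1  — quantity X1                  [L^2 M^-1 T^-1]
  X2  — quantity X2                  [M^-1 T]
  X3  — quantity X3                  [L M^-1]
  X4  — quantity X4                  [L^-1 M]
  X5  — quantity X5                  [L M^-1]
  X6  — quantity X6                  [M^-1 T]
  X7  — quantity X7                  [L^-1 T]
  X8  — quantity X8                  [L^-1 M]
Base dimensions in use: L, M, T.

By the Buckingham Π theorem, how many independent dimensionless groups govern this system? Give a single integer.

Dimensional matrix (L×M×T by X1×X2×X3×X4×X5×X6×X7×X8):
  L: [ 2  0  1 -1  1  0 -1 -1]
  M: [-1 -1 -1  1 -1 -1  0  1]
  T: [-1  1  0  0  0  1  1  0]
RREF → pivots at {X1,X2} ⇒ r = 2
8 vars − rank 2 = 6 Π groups

6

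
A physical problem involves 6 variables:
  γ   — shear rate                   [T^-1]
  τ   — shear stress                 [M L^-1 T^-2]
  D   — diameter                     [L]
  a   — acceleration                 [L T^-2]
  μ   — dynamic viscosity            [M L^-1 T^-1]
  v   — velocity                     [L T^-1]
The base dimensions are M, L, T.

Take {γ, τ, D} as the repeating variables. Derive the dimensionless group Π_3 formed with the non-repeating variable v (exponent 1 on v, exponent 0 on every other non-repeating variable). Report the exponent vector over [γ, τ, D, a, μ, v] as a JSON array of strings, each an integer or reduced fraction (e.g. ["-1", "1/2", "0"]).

Exponent matrix [M,L,T] × [γ,τ,D,a,μ,v]:
  M: [ 0  1  0  0  1  0]
  L: [ 0 -1  1  1 -1  1]
  T: [-1 -2  0 -2 -1 -1]
Echelon form has 3 nonzero rows (pivots: γ,τ,D)
Pivot set = {γ,τ,D}, free = {a,μ,v}
RREF:
  r0: [   1    0    0    2   -1    1]
  r1: [   0    1    0    0    1    0]
  r2: [   0    0    1    1    0    1]
Fix exponent of v at 1, a at 0, μ at 0; solve each RREF row for its pivot's exponent:
  r0: exp(γ) + (1)·1 = 0 ⇒ exp(γ) = -1
  r1: exp(τ) + (0)·1 = 0 ⇒ exp(τ) = 0
  r2: exp(D) + (1)·1 = 0 ⇒ exp(D) = -1
Π_3 = γ^-1 · D^-1 · v

["-1", "0", "-1", "0", "0", "1"]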